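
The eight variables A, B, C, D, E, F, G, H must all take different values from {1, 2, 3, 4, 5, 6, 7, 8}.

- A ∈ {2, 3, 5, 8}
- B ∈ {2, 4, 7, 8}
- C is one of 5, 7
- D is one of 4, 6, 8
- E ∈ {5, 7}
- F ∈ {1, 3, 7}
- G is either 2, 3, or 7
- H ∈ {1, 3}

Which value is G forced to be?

The 8 variables together cover exactly {1, 2, 3, 4, 5, 6, 7, 8} — 8 values for 8 variables — and 6 appears only in D's list, so D = 6.
The 7 still-open variables draw from only 7 values {1, 2, 3, 4, 5, 7, 8}, so each is used; only B can be 4, hence B = 4.
Among the 6 still-open variables, 8 fits only A (and all 6 values in {1, 2, 3, 5, 7, 8} must be used), so A = 8.
The 5 still-open variables draw from only 5 values {1, 2, 3, 5, 7}, so each is used; only G can be 2, hence G = 2.

2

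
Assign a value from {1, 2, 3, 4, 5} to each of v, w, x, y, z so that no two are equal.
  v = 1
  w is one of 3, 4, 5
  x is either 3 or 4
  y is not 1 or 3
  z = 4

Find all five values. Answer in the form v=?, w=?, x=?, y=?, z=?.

v has just one choice, so v = 1.
z must be 4 (only option left). So w, x, y can't be 4.
x has just one choice, so x = 3. Strike 3 from w.
w has just one choice, so w = 5. Remove 5 from y.
y must be 2 (only option left).

v=1, w=5, x=3, y=2, z=4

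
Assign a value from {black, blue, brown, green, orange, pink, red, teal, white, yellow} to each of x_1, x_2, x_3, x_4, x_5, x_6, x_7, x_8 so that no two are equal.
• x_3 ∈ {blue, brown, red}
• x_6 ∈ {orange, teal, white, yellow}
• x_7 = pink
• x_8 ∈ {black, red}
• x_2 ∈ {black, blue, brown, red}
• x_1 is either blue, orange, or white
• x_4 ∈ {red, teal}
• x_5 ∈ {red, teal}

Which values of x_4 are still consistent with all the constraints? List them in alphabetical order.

x_7 has just one choice, so x_7 = pink.
x_4 and x_5 share exactly the 2 values {red, teal}; by pigeonhole those values go to them, so strike red, teal from x_2, x_3, x_6, x_8.
That leaves x_8 = black. Eliminate black elsewhere: x_2.
The 2 variables x_2 and x_3 are confined to {blue, brown}, which locks those values in; drop them from x_1.
No further eliminations apply; x_4 can still be any of red, teal.

red, teal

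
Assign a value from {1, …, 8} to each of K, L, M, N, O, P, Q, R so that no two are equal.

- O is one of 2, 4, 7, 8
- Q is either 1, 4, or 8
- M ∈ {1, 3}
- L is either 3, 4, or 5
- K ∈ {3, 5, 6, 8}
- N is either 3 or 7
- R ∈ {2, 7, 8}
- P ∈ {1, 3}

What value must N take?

Among the 8 variables, 6 fits only K (and all 8 values in {1, 2, 3, 4, 5, 6, 7, 8} must be used), so K = 6.
Among the 7 still-open variables, 5 fits only L (and all 7 values in {1, 2, 3, 4, 5, 7, 8} must be used), so L = 5.
M and P share exactly the 2 values {1, 3}; by pigeonhole those values go to them, so strike 1, 3 from N, Q.
So N = 7.

7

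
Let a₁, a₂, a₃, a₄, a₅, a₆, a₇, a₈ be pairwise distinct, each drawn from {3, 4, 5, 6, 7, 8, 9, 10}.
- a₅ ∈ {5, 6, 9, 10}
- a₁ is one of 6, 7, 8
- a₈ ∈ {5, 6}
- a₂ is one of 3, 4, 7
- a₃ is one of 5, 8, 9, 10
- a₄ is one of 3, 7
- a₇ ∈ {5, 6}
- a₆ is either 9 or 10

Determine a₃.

The 8 variables together cover exactly {3, 4, 5, 6, 7, 8, 9, 10} — 8 values for 8 variables — and 4 appears only in a₂'s list, so a₂ = 4.
The 7 still-open variables together cover exactly {3, 5, 6, 7, 8, 9, 10} — 7 values for 7 variables — and 3 appears only in a₄'s list, so a₄ = 3.
The 6 still-open variables together cover exactly {5, 6, 7, 8, 9, 10} — 6 values for 6 variables — and 7 appears only in a₁'s list, so a₁ = 7.
The 5 still-open variables draw from only 5 values {5, 6, 8, 9, 10}, so each is used; only a₃ can be 8, hence a₃ = 8.

8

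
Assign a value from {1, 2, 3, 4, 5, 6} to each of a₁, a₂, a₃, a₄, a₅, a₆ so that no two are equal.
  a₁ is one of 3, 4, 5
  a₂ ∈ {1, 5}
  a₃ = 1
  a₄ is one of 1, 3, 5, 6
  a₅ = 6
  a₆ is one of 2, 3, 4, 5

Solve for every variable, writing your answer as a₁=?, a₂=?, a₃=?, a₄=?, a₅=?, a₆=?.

a₁=4, a₂=5, a₃=1, a₄=3, a₅=6, a₆=2

a₃ has just one choice, so a₃ = 1. Remove 1 from a₂, a₄.
a₅ must be 6 (only option left). Strike 6 from a₄.
That leaves a₂ = 5. Remove 5 from a₁, a₄, a₆.
a₄ must be 3 (only option left). Strike 3 from a₁, a₆.
That leaves a₁ = 4. Remove 4 from a₆.
a₆ has just one choice, so a₆ = 2.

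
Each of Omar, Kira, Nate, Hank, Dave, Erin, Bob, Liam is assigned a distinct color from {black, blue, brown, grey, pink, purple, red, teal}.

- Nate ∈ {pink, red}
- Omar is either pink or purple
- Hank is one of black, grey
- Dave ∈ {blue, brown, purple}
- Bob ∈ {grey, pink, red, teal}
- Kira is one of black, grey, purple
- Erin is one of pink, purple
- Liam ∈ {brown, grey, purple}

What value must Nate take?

The 8 variables together cover exactly {black, blue, brown, grey, pink, purple, red, teal} — 8 values for 8 variables — and blue appears only in Dave's list, so Dave = blue.
The 7 still-open variables draw from only 7 values {black, brown, grey, pink, purple, red, teal}, so each is used; only Liam can be brown, hence Liam = brown.
The 6 still-open variables draw from only 6 values {black, grey, pink, purple, red, teal}, so each is used; only Bob can be teal, hence Bob = teal.
The 5 still-open variables draw from only 5 values {black, grey, pink, purple, red}, so each is used; only Nate can be red, hence Nate = red.

red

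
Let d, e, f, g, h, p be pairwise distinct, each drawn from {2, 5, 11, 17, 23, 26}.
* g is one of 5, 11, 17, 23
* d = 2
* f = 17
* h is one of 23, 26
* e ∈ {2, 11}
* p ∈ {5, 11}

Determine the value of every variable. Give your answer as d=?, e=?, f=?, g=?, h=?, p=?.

d=2, e=11, f=17, g=23, h=26, p=5

d's domain is down to {2}, so d = 2. So e can't be 2.
e has just one choice, so e = 11. So g, p can't be 11.
f's domain is down to {17}, so f = 17. Eliminate 17 elsewhere: g.
p must be 5 (only option left). Remove 5 from g.
g has just one choice, so g = 23. Strike 23 from h.
h must be 26 (only option left).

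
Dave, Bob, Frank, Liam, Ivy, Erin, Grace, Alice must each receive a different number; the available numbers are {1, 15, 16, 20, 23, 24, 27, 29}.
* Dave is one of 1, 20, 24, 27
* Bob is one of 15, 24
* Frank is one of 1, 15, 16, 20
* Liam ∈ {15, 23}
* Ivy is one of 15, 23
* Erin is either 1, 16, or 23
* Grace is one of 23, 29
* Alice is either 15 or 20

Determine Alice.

Among the 8 variables, 27 fits only Dave (and all 8 values in {1, 15, 16, 20, 23, 24, 27, 29} must be used), so Dave = 27.
The 7 still-open variables together cover exactly {1, 15, 16, 20, 23, 24, 29} — 7 values for 7 variables — and 24 appears only in Bob's list, so Bob = 24.
Among the 6 still-open variables, 29 fits only Grace (and all 6 values in {1, 15, 16, 20, 23, 29} must be used), so Grace = 29.
Liam and Ivy between them cover only {15, 23} — a naked pair. Remove those values from Frank, Erin, Alice.
So Alice = 20.

20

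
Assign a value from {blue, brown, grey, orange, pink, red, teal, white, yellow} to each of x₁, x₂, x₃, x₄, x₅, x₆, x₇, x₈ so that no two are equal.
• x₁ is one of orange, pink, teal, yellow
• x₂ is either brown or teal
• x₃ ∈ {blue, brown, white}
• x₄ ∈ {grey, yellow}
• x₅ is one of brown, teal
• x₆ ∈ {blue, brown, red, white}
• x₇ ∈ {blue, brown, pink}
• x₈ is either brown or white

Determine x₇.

The 2 variables x₂ and x₅ are confined to {brown, teal}, which locks those values in; drop them from x₁, x₃, x₆, x₇, x₈.
x₈ has just one choice, so x₈ = white. So x₃, x₆ can't be white.
x₃'s domain is down to {blue}, so x₃ = blue. Eliminate blue elsewhere: x₆, x₇.
So x₇ = pink.

pink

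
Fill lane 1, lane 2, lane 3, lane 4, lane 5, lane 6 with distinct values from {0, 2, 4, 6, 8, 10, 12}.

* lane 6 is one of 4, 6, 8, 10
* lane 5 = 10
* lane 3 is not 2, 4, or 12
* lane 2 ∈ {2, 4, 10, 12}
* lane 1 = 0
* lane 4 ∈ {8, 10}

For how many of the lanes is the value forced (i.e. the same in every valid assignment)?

5

lane 1's domain is down to {0}, so lane 1 = 0. Strike 0 from lane 3.
lane 5 must be 10 (only option left). Strike 10 from lane 2, lane 3, lane 4, lane 6.
lane 4 has just one choice, so lane 4 = 8. Remove 8 from lane 3, lane 6.
lane 3 has just one choice, so lane 3 = 6. Remove 6 from lane 6.
lane 6 has just one choice, so lane 6 = 4. So lane 2 can't be 4.
Determined: lane 1=0, lane 3=6, lane 4=8, lane 5=10, lane 6=4. The other lanes each still have more than one consistent value. That makes 5.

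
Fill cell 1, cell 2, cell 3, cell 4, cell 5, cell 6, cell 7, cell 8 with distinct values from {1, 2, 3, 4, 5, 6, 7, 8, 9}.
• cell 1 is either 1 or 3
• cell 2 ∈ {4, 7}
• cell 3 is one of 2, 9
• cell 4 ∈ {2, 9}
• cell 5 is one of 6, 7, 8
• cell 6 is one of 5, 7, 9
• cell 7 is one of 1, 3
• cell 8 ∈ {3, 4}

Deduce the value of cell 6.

cell 1 and cell 7 between them cover only {1, 3} — a naked pair. Remove those values from cell 8.
cell 8's domain is down to {4}, so cell 8 = 4. Eliminate 4 elsewhere: cell 2.
cell 2 has just one choice, so cell 2 = 7. Remove 7 from cell 5, cell 6.
The 2 variables cell 3 and cell 4 are confined to {2, 9}, which locks those values in; drop them from cell 6.
So cell 6 = 5.

5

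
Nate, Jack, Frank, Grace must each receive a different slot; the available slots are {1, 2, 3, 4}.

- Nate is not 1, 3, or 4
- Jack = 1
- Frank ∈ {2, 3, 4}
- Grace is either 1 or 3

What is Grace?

Nate's domain is down to {2}, so Nate = 2. So Frank can't be 2.
Jack must be 1 (only option left). Eliminate 1 elsewhere: Grace.
So Grace = 3.

3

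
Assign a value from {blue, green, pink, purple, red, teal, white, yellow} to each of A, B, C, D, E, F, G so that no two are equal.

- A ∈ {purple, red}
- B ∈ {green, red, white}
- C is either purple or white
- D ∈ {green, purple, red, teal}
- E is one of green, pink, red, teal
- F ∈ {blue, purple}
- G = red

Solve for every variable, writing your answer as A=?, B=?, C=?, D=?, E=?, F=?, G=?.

G's domain is down to {red}, so G = red. So A, B, D, E can't be red.
That leaves A = purple. So C, D, F can't be purple.
C's domain is down to {white}, so C = white. Eliminate white elsewhere: B.
F must be blue (only option left).
B's domain is down to {green}, so B = green. Strike green from D, E.
D has just one choice, so D = teal. So E can't be teal.
E's domain is down to {pink}, so E = pink.

A=purple, B=green, C=white, D=teal, E=pink, F=blue, G=red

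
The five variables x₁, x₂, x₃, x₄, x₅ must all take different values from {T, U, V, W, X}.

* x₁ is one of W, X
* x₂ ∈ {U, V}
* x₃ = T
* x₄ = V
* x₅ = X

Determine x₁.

W

x₃ has just one choice, so x₃ = T.
x₄ has just one choice, so x₄ = V. Eliminate V elsewhere: x₂.
That leaves x₅ = X. Eliminate X elsewhere: x₁.
So x₁ = W.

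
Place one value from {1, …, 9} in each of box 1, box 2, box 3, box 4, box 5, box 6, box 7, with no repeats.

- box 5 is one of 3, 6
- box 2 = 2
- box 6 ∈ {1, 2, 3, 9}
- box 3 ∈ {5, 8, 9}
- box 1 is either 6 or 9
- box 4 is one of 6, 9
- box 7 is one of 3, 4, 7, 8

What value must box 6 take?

1

box 2 must be 2 (only option left). Remove 2 from box 6.
The 2 variables box 1 and box 4 are confined to {6, 9}, which locks those values in; drop them from box 3, box 5, box 6.
box 5's domain is down to {3}, so box 5 = 3. Remove 3 from box 6, box 7.
So box 6 = 1.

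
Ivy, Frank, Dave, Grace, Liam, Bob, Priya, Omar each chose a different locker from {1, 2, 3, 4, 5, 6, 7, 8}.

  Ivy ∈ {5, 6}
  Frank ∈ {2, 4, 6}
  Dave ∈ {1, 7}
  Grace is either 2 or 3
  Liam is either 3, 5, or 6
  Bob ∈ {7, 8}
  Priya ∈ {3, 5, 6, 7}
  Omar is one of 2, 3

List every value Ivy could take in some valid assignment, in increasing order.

5, 6

The 8 variables draw from only 8 values {1, 2, 3, 4, 5, 6, 7, 8}, so each is used; only Dave can be 1, hence Dave = 1.
The 7 still-open variables together cover exactly {2, 3, 4, 5, 6, 7, 8} — 7 values for 7 variables — and 4 appears only in Frank's list, so Frank = 4.
Among the 6 still-open variables, 8 fits only Bob (and all 6 values in {2, 3, 5, 6, 7, 8} must be used), so Bob = 8.
The 5 still-open variables draw from only 5 values {2, 3, 5, 6, 7}, so each is used; only Priya can be 7, hence Priya = 7.
The 2 variables Grace and Omar are confined to {2, 3}, which locks those values in; drop them from Liam.
No further eliminations apply; Ivy can still be any of 5, 6.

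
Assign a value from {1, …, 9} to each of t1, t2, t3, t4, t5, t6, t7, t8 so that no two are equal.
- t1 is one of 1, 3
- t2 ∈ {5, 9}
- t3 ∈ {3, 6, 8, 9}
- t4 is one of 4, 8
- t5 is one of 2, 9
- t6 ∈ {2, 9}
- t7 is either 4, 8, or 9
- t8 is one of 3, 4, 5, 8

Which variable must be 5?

The 8 variables draw from only 8 values {1, 2, 3, 4, 5, 6, 8, 9}, so each is used; only t1 can be 1, hence t1 = 1.
Among the 7 still-open variables, 6 fits only t3 (and all 7 values in {2, 3, 4, 5, 6, 8, 9} must be used), so t3 = 6.
The 6 still-open variables together cover exactly {2, 3, 4, 5, 8, 9} — 6 values for 6 variables — and 3 appears only in t8's list, so t8 = 3.
The 5 still-open variables draw from only 5 values {2, 4, 5, 8, 9}, so each is used; only t2 can be 5, hence t2 = 5.

t2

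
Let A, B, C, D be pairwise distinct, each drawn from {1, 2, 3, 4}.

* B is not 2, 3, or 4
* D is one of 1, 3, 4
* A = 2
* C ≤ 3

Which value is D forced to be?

A's domain is down to {2}, so A = 2. Remove 2 from C.
That leaves B = 1. Eliminate 1 elsewhere: C, D.
C must be 3 (only option left). Eliminate 3 elsewhere: D.
So D = 4.

4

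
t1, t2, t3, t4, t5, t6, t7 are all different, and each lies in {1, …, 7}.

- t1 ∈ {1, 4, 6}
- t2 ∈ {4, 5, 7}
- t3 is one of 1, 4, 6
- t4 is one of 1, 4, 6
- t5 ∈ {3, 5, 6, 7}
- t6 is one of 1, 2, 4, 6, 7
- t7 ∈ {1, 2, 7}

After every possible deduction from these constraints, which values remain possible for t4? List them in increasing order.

1, 4, 6

The 7 variables draw from only 7 values {1, 2, 3, 4, 5, 6, 7}, so each is used; only t5 can be 3, hence t5 = 3.
The 6 still-open variables together cover exactly {1, 2, 4, 5, 6, 7} — 6 values for 6 variables — and 5 appears only in t2's list, so t2 = 5.
t1, t3, t4 share exactly the 3 values {1, 4, 6}; by pigeonhole those values go to them, so strike 1, 4, 6 from t6, t7.
No further eliminations apply; t4 can still be any of 1, 4, 6.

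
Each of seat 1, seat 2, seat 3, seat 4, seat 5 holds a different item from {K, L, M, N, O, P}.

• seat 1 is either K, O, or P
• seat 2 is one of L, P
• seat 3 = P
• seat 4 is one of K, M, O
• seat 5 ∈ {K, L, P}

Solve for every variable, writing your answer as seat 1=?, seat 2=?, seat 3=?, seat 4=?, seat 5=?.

seat 3's domain is down to {P}, so seat 3 = P. Remove P from seat 1, seat 2, seat 5.
seat 2's domain is down to {L}, so seat 2 = L. Remove L from seat 5.
seat 5 has just one choice, so seat 5 = K. So seat 1, seat 4 can't be K.
seat 1's domain is down to {O}, so seat 1 = O. So seat 4 can't be O.
seat 4 has just one choice, so seat 4 = M.

seat 1=O, seat 2=L, seat 3=P, seat 4=M, seat 5=K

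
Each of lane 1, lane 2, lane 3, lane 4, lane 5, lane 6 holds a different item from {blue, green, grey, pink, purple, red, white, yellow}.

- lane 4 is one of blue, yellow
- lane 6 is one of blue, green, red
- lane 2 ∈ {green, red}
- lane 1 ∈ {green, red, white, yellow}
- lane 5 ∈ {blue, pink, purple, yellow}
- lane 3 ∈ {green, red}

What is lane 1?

The 2 variables lane 2 and lane 3 are confined to {green, red}, which locks those values in; drop them from lane 1, lane 6.
lane 6 must be blue (only option left). So lane 4, lane 5 can't be blue.
lane 4 has just one choice, so lane 4 = yellow. Remove yellow from lane 1, lane 5.
So lane 1 = white.

white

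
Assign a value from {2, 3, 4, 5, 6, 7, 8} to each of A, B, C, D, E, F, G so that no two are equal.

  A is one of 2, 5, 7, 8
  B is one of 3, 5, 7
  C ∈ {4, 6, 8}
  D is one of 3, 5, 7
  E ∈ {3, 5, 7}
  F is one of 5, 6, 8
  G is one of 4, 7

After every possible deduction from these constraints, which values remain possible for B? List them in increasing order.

3, 5, 7

The 7 variables together cover exactly {2, 3, 4, 5, 6, 7, 8} — 7 values for 7 variables — and 2 appears only in A's list, so A = 2.
B, D, E share exactly the 3 values {3, 5, 7}; by pigeonhole those values go to them, so strike 3, 5, 7 from F, G.
G's domain is down to {4}, so G = 4. Strike 4 from C.
No further eliminations apply; B can still be any of 3, 5, 7.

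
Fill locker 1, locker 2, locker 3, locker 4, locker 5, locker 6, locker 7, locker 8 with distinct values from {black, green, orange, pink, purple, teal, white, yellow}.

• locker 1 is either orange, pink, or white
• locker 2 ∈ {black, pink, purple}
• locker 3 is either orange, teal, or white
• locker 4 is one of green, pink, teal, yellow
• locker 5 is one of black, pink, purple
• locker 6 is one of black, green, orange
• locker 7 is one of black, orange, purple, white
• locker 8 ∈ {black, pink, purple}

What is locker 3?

teal

The 8 variables together cover exactly {black, green, orange, pink, purple, teal, white, yellow} — 8 values for 8 variables — and yellow appears only in locker 4's list, so locker 4 = yellow.
Among the 7 still-open variables, green fits only locker 6 (and all 7 values in {black, green, orange, pink, purple, teal, white} must be used), so locker 6 = green.
Among the 6 still-open variables, teal fits only locker 3 (and all 6 values in {black, orange, pink, purple, teal, white} must be used), so locker 3 = teal.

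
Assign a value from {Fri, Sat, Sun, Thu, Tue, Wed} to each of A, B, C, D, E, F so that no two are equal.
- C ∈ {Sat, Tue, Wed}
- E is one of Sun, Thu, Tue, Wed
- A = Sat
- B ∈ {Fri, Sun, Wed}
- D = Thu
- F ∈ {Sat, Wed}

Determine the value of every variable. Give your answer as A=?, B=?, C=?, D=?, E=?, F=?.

A must be Sat (only option left). Remove Sat from C, F.
D must be Thu (only option left). Remove Thu from E.
F's domain is down to {Wed}, so F = Wed. Strike Wed from B, C, E.
C's domain is down to {Tue}, so C = Tue. Strike Tue from E.
E must be Sun (only option left). Strike Sun from B.
B's domain is down to {Fri}, so B = Fri.

A=Sat, B=Fri, C=Tue, D=Thu, E=Sun, F=Wed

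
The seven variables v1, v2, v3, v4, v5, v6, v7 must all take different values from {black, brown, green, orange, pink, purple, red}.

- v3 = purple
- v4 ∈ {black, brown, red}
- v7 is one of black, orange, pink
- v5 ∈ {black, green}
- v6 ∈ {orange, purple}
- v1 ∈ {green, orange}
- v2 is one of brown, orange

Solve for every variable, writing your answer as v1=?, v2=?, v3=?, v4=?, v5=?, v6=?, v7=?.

v3's domain is down to {purple}, so v3 = purple. Eliminate purple elsewhere: v6.
v6 must be orange (only option left). Remove orange from v1, v2, v7.
v1's domain is down to {green}, so v1 = green. Eliminate green elsewhere: v5.
v2's domain is down to {brown}, so v2 = brown. Remove brown from v4.
That leaves v5 = black. So v4, v7 can't be black.
That leaves v7 = pink.
v4 has just one choice, so v4 = red.

v1=green, v2=brown, v3=purple, v4=red, v5=black, v6=orange, v7=pink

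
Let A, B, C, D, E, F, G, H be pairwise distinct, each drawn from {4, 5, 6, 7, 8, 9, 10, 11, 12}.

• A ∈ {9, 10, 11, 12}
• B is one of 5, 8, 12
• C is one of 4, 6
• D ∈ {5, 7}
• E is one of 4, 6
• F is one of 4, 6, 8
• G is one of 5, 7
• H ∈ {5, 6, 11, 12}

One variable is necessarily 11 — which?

H

C and E share exactly the 2 values {4, 6}; by pigeonhole those values go to them, so strike 4, 6 from F, H.
That leaves F = 8. Strike 8 from B.
D and G share exactly the 2 values {5, 7}; by pigeonhole those values go to them, so strike 5, 7 from B, H.
B has just one choice, so B = 12. So A, H can't be 12.
So 11 goes to H.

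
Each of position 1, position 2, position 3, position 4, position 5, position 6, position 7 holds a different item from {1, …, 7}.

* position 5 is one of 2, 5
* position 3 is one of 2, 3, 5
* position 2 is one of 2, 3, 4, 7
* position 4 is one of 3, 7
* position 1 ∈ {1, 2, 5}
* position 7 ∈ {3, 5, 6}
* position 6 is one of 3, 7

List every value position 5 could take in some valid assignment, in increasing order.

2, 5

The 7 variables together cover exactly {1, 2, 3, 4, 5, 6, 7} — 7 values for 7 variables — and 1 appears only in position 1's list, so position 1 = 1.
Among the 6 still-open variables, 4 fits only position 2 (and all 6 values in {2, 3, 4, 5, 6, 7} must be used), so position 2 = 4.
Among the 5 still-open variables, 6 fits only position 7 (and all 5 values in {2, 3, 5, 6, 7} must be used), so position 7 = 6.
position 4 and position 6 share exactly the 2 values {3, 7}; by pigeonhole those values go to them, so strike 3, 7 from position 3.
No further eliminations apply; position 5 can still be any of 2, 5.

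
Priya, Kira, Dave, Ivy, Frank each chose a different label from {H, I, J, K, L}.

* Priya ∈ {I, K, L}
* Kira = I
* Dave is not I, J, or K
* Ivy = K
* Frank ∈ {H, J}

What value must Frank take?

Kira must be I (only option left). Eliminate I elsewhere: Priya.
Ivy must be K (only option left). So Priya can't be K.
Priya must be L (only option left). Remove L from Dave.
That leaves Dave = H. Strike H from Frank.
So Frank = J.

J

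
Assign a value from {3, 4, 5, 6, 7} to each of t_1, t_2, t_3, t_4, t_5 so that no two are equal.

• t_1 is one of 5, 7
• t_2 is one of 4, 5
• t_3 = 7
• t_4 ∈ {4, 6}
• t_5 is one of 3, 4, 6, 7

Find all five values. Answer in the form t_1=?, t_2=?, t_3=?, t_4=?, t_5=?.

t_3 must be 7 (only option left). So t_1, t_5 can't be 7.
t_1 has just one choice, so t_1 = 5. Strike 5 from t_2.
t_2's domain is down to {4}, so t_2 = 4. Remove 4 from t_4, t_5.
t_4 has just one choice, so t_4 = 6. Strike 6 from t_5.
That leaves t_5 = 3.

t_1=5, t_2=4, t_3=7, t_4=6, t_5=3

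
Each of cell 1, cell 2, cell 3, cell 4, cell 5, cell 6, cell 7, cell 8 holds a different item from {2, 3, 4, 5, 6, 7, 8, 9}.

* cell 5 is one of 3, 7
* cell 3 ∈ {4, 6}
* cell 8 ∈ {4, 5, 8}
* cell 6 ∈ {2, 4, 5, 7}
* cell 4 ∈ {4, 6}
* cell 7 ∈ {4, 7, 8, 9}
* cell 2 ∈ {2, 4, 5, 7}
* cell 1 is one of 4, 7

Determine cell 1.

7

The 8 variables draw from only 8 values {2, 3, 4, 5, 6, 7, 8, 9}, so each is used; only cell 5 can be 3, hence cell 5 = 3.
The 7 still-open variables draw from only 7 values {2, 4, 5, 6, 7, 8, 9}, so each is used; only cell 7 can be 9, hence cell 7 = 9.
Among the 6 still-open variables, 8 fits only cell 8 (and all 6 values in {2, 4, 5, 6, 7, 8} must be used), so cell 8 = 8.
cell 3 and cell 4 between them cover only {4, 6} — a naked pair. Remove those values from cell 1, cell 2, cell 6.
So cell 1 = 7.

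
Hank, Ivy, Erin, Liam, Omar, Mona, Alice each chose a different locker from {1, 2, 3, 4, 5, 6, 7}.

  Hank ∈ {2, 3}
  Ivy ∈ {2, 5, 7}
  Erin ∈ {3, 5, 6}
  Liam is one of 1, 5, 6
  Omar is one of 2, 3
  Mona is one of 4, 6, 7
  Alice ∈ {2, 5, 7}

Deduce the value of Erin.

6

The 7 variables draw from only 7 values {1, 2, 3, 4, 5, 6, 7}, so each is used; only Liam can be 1, hence Liam = 1.
The 6 still-open variables together cover exactly {2, 3, 4, 5, 6, 7} — 6 values for 6 variables — and 4 appears only in Mona's list, so Mona = 4.
Among the 5 still-open variables, 6 fits only Erin (and all 5 values in {2, 3, 5, 6, 7} must be used), so Erin = 6.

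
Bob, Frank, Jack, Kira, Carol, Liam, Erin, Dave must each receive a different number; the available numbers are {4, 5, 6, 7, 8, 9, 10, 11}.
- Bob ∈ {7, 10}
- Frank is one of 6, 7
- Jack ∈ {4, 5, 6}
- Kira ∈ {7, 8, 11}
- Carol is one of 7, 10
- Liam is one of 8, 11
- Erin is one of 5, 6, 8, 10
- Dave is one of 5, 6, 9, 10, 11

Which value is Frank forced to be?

6

The 8 variables draw from only 8 values {4, 5, 6, 7, 8, 9, 10, 11}, so each is used; only Jack can be 4, hence Jack = 4.
The 7 still-open variables together cover exactly {5, 6, 7, 8, 9, 10, 11} — 7 values for 7 variables — and 9 appears only in Dave's list, so Dave = 9.
The 6 still-open variables draw from only 6 values {5, 6, 7, 8, 10, 11}, so each is used; only Erin can be 5, hence Erin = 5.
Among the 5 still-open variables, 6 fits only Frank (and all 5 values in {6, 7, 8, 10, 11} must be used), so Frank = 6.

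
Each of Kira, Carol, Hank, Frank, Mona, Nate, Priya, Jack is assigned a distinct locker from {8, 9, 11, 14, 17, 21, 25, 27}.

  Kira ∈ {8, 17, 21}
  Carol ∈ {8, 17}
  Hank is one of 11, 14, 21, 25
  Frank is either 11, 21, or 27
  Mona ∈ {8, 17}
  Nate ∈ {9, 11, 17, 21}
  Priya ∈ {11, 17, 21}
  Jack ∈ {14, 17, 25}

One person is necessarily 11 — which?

The 8 variables draw from only 8 values {8, 9, 11, 14, 17, 21, 25, 27}, so each is used; only Nate can be 9, hence Nate = 9.
The 7 still-open variables draw from only 7 values {8, 11, 14, 17, 21, 25, 27}, so each is used; only Frank can be 27, hence Frank = 27.
Carol and Mona share exactly the 2 values {8, 17}; by pigeonhole those values go to them, so strike 8, 17 from Kira, Priya, Jack.
Kira must be 21 (only option left). So Hank, Priya can't be 21.
So 11 goes to Priya.

Priya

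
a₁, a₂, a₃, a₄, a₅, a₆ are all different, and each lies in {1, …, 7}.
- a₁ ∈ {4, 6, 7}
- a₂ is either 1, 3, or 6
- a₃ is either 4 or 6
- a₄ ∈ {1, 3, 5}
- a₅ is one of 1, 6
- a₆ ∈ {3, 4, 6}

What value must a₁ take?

The 6 variables draw from only 6 values {1, 3, 4, 5, 6, 7}, so each is used; only a₄ can be 5, hence a₄ = 5.
The 5 still-open variables together cover exactly {1, 3, 4, 6, 7} — 5 values for 5 variables — and 7 appears only in a₁'s list, so a₁ = 7.

7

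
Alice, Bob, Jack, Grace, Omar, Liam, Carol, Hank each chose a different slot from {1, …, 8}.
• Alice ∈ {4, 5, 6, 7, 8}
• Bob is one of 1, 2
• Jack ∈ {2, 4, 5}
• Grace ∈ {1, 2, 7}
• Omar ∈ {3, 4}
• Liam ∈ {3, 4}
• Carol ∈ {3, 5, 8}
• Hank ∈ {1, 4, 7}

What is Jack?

The 8 variables draw from only 8 values {1, 2, 3, 4, 5, 6, 7, 8}, so each is used; only Alice can be 6, hence Alice = 6.
Among the 7 still-open variables, 8 fits only Carol (and all 7 values in {1, 2, 3, 4, 5, 7, 8} must be used), so Carol = 8.
Among the 6 still-open variables, 5 fits only Jack (and all 6 values in {1, 2, 3, 4, 5, 7} must be used), so Jack = 5.

5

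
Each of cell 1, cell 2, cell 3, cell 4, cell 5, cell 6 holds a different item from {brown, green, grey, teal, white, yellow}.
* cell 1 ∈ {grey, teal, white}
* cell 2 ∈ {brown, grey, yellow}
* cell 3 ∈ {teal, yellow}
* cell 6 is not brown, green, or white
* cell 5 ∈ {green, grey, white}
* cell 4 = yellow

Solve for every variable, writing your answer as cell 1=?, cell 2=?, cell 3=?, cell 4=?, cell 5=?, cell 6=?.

cell 1=white, cell 2=brown, cell 3=teal, cell 4=yellow, cell 5=green, cell 6=grey

cell 4's domain is down to {yellow}, so cell 4 = yellow. So cell 2, cell 3, cell 6 can't be yellow.
That leaves cell 3 = teal. Remove teal from cell 1, cell 6.
cell 6 must be grey (only option left). So cell 1, cell 2, cell 5 can't be grey.
cell 1 must be white (only option left). Eliminate white elsewhere: cell 5.
cell 2 must be brown (only option left).
cell 5 must be green (only option left).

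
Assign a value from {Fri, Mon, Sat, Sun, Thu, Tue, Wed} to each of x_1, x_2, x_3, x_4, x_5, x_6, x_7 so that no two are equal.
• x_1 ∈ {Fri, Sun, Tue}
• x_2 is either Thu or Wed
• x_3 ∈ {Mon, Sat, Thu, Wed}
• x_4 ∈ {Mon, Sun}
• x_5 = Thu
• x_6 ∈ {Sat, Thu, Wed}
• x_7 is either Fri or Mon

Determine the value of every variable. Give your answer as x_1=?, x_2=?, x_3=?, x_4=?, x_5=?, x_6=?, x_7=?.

x_1=Tue, x_2=Wed, x_3=Mon, x_4=Sun, x_5=Thu, x_6=Sat, x_7=Fri

x_5's domain is down to {Thu}, so x_5 = Thu. Strike Thu from x_2, x_3, x_6.
x_2 has just one choice, so x_2 = Wed. Remove Wed from x_3, x_6.
x_6 has just one choice, so x_6 = Sat. Strike Sat from x_3.
That leaves x_3 = Mon. So x_4, x_7 can't be Mon.
That leaves x_4 = Sun. So x_1 can't be Sun.
x_7 has just one choice, so x_7 = Fri. Remove Fri from x_1.
x_1's domain is down to {Tue}, so x_1 = Tue.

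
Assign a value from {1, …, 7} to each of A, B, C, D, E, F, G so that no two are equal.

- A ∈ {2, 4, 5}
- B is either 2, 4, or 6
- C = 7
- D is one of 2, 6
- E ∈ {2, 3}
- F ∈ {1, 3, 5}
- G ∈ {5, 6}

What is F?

C's domain is down to {7}, so C = 7.
Among the 6 still-open variables, 1 fits only F (and all 6 values in {1, 2, 3, 4, 5, 6} must be used), so F = 1.

1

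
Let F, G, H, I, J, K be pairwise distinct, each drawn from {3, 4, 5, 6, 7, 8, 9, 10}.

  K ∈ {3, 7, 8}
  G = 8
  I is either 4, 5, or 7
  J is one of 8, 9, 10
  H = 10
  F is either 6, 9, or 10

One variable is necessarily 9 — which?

J

G has just one choice, so G = 8. Strike 8 from J, K.
H must be 10 (only option left). Remove 10 from F, J.
So 9 goes to J.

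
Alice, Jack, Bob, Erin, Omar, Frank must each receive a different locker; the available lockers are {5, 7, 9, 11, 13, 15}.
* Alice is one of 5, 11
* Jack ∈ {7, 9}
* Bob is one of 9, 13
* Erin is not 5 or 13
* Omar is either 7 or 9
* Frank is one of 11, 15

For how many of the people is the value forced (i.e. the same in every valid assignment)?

2

Among the 6 variables, 5 fits only Alice (and all 6 values in {5, 7, 9, 11, 13, 15} must be used), so Alice = 5.
Among the 5 still-open variables, 13 fits only Bob (and all 5 values in {7, 9, 11, 13, 15} must be used), so Bob = 13.
Jack and Omar share exactly the 2 values {7, 9}; by pigeonhole those values go to them, so strike 7, 9 from Erin.
Determined: Alice=5, Bob=13. The other people each still have more than one consistent value. That makes 2.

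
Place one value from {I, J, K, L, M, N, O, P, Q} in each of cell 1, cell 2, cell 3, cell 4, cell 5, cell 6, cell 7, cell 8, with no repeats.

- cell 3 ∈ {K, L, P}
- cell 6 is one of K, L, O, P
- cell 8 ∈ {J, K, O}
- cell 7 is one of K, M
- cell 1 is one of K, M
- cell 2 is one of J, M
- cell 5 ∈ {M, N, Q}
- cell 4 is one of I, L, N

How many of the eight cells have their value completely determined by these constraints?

2

cell 1 and cell 7 share exactly the 2 values {K, M}; by pigeonhole those values go to them, so strike K, M from cell 2, cell 3, cell 5, cell 6, cell 8.
cell 2 has just one choice, so cell 2 = J. So cell 8 can't be J.
cell 8 must be O (only option left). So cell 6 can't be O.
The 2 variables cell 3 and cell 6 are confined to {L, P}, which locks those values in; drop them from cell 4.
Determined: cell 2=J, cell 8=O. The other cells each still have more than one consistent value. That makes 2.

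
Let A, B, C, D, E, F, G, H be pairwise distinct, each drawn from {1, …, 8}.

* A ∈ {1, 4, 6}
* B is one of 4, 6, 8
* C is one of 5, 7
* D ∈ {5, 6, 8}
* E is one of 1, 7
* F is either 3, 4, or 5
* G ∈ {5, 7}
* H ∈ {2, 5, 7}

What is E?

1

The 8 variables together cover exactly {1, 2, 3, 4, 5, 6, 7, 8} — 8 values for 8 variables — and 2 appears only in H's list, so H = 2.
The 7 still-open variables draw from only 7 values {1, 3, 4, 5, 6, 7, 8}, so each is used; only F can be 3, hence F = 3.
C and G share exactly the 2 values {5, 7}; by pigeonhole those values go to them, so strike 5, 7 from D, E.
So E = 1.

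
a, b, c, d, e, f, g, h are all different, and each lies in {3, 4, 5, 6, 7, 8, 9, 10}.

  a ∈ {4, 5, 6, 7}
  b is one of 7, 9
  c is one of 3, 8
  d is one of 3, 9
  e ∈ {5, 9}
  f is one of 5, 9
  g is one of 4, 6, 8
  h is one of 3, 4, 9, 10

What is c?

8

Among the 8 variables, 10 fits only h (and all 8 values in {3, 4, 5, 6, 7, 8, 9, 10} must be used), so h = 10.
e and f between them cover only {5, 9} — a naked pair. Remove those values from a, b, d.
b must be 7 (only option left). Eliminate 7 elsewhere: a.
d must be 3 (only option left). Remove 3 from c.
So c = 8.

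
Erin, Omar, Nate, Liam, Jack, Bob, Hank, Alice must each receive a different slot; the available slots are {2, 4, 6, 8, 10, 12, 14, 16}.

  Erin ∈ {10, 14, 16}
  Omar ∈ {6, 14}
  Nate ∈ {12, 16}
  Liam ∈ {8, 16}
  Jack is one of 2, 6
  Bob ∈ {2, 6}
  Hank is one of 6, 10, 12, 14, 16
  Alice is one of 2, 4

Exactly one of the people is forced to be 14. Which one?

Omar

The 8 variables together cover exactly {2, 4, 6, 8, 10, 12, 14, 16} — 8 values for 8 variables — and 4 appears only in Alice's list, so Alice = 4.
The 7 still-open variables draw from only 7 values {2, 6, 8, 10, 12, 14, 16}, so each is used; only Liam can be 8, hence Liam = 8.
Jack and Bob share exactly the 2 values {2, 6}; by pigeonhole those values go to them, so strike 2, 6 from Omar, Hank.
So 14 goes to Omar.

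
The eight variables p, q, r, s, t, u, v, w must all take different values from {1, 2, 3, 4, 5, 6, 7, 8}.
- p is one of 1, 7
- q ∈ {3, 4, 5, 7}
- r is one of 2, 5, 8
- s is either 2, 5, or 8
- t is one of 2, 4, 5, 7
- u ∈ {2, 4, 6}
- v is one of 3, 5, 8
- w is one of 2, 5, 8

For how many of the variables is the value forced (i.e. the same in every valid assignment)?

Among the 8 variables, 1 fits only p (and all 8 values in {1, 2, 3, 4, 5, 6, 7, 8} must be used), so p = 1.
The 7 still-open variables together cover exactly {2, 3, 4, 5, 6, 7, 8} — 7 values for 7 variables — and 6 appears only in u's list, so u = 6.
r, s, w between them cover only {2, 5, 8} — a naked triple. Remove those values from q, t, v.
v's domain is down to {3}, so v = 3. Remove 3 from q.
Determined: p=1, u=6, v=3. The other variables each still have more than one consistent value. That makes 3.

3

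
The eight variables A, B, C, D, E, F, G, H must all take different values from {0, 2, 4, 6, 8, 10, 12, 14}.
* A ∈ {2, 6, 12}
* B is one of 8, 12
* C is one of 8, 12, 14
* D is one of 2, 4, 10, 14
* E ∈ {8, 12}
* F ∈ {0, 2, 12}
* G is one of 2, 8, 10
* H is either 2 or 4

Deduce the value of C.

The 8 variables draw from only 8 values {0, 2, 4, 6, 8, 10, 12, 14}, so each is used; only F can be 0, hence F = 0.
The 7 still-open variables draw from only 7 values {2, 4, 6, 8, 10, 12, 14}, so each is used; only A can be 6, hence A = 6.
B and E share exactly the 2 values {8, 12}; by pigeonhole those values go to them, so strike 8, 12 from C, G.
So C = 14.

14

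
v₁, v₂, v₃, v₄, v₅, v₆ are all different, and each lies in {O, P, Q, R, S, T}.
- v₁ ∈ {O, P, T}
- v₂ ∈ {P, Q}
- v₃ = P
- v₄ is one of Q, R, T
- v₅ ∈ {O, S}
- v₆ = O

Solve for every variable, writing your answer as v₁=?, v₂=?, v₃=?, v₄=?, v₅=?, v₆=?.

v₃ must be P (only option left). Eliminate P elsewhere: v₁, v₂.
That leaves v₆ = O. Remove O from v₁, v₅.
v₁ must be T (only option left). Eliminate T elsewhere: v₄.
v₂ must be Q (only option left). So v₄ can't be Q.
v₄ must be R (only option left).
That leaves v₅ = S.

v₁=T, v₂=Q, v₃=P, v₄=R, v₅=S, v₆=O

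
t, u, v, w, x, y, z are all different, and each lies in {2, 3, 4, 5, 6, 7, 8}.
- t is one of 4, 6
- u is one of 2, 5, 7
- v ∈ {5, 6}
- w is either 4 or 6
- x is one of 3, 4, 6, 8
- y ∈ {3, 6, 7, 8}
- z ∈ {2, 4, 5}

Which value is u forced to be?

t and w share exactly the 2 values {4, 6}; by pigeonhole those values go to them, so strike 4, 6 from v, x, y, z.
That leaves v = 5. Remove 5 from u, z.
That leaves z = 2. Eliminate 2 elsewhere: u.
So u = 7.

7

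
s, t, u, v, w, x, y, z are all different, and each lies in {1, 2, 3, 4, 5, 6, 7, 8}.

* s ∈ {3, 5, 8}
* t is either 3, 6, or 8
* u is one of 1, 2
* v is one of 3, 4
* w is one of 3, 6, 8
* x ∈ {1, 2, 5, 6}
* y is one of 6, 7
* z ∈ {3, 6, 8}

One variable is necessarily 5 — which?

The 8 variables draw from only 8 values {1, 2, 3, 4, 5, 6, 7, 8}, so each is used; only v can be 4, hence v = 4.
The 7 still-open variables draw from only 7 values {1, 2, 3, 5, 6, 7, 8}, so each is used; only y can be 7, hence y = 7.
The 3 variables t, w, z are confined to {3, 6, 8}, which locks those values in; drop them from s, x.
So 5 goes to s.

s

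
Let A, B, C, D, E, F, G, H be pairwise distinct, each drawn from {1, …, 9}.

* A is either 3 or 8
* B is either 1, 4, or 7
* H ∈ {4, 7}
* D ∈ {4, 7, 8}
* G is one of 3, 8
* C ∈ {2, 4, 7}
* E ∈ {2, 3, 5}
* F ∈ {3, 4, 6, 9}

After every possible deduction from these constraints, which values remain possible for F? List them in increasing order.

The 2 variables A and G are confined to {3, 8}, which locks those values in; drop them from D, E, F.
The 2 variables D and H are confined to {4, 7}, which locks those values in; drop them from B, C, F.
B's domain is down to {1}, so B = 1.
C has just one choice, so C = 2. Eliminate 2 elsewhere: E.
E's domain is down to {5}, so E = 5.
No further eliminations apply; F can still be any of 6, 9.

6, 9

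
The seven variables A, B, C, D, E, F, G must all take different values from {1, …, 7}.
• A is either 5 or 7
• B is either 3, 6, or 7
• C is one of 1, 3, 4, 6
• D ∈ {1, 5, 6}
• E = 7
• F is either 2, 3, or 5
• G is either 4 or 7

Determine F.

2

E must be 7 (only option left). Remove 7 from A, B, G.
That leaves G = 4. So C can't be 4.
A must be 5 (only option left). Remove 5 from D, F.
The 4 still-open variables draw from only 4 values {1, 2, 3, 6}, so each is used; only F can be 2, hence F = 2.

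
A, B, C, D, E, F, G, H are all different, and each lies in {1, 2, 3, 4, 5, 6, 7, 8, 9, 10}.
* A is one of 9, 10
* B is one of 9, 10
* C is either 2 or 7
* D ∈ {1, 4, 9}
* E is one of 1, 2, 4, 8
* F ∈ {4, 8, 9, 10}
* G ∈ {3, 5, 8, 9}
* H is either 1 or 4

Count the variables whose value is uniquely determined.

A and B between them cover only {9, 10} — a naked pair. Remove those values from D, F, G.
The 2 variables D and H are confined to {1, 4}, which locks those values in; drop them from E, F.
F has just one choice, so F = 8. Eliminate 8 elsewhere: E, G.
That leaves E = 2. So C can't be 2.
C's domain is down to {7}, so C = 7.
Determined: C=7, E=2, F=8. The other variables each still have more than one consistent value. That makes 3.

3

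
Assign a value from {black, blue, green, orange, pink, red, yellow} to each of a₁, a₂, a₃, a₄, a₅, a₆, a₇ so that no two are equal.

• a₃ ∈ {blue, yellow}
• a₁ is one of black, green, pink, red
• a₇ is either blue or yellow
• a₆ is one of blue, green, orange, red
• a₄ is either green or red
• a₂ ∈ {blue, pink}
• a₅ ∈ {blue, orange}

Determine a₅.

The 7 variables together cover exactly {black, blue, green, orange, pink, red, yellow} — 7 values for 7 variables — and black appears only in a₁'s list, so a₁ = black.
The 6 still-open variables together cover exactly {blue, green, orange, pink, red, yellow} — 6 values for 6 variables — and pink appears only in a₂'s list, so a₂ = pink.
a₃ and a₇ share exactly the 2 values {blue, yellow}; by pigeonhole those values go to them, so strike blue, yellow from a₅, a₆.
So a₅ = orange.

orange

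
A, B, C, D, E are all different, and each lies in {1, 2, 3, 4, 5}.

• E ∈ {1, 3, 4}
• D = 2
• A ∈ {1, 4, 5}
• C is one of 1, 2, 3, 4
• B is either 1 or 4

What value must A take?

D must be 2 (only option left). Remove 2 from C.
The 4 still-open variables together cover exactly {1, 3, 4, 5} — 4 values for 4 variables — and 5 appears only in A's list, so A = 5.

5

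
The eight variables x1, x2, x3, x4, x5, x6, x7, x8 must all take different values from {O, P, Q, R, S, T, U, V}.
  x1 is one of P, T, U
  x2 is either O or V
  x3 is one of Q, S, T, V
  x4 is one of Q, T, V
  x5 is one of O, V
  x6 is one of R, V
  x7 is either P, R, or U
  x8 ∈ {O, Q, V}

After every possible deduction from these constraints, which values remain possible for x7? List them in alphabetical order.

P, U

Among the 8 variables, S fits only x3 (and all 8 values in {O, P, Q, R, S, T, U, V} must be used), so x3 = S.
x2 and x5 between them cover only {O, V} — a naked pair. Remove those values from x4, x6, x8.
That leaves x6 = R. Strike R from x7.
x8's domain is down to {Q}, so x8 = Q. So x4 can't be Q.
x4 must be T (only option left). Remove T from x1.
No further eliminations apply; x7 can still be any of P, U.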